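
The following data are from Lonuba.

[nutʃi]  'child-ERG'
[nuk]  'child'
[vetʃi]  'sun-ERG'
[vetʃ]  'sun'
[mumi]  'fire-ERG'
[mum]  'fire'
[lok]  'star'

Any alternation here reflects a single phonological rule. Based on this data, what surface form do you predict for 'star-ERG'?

[lotʃi]

The root 'child' surfaces as [nutʃi] and [nuk], with a stem-final [tʃ] ~ [k] alternation.
But 'sun' keeps [tʃ] in both environments ([vetʃi], [vetʃ]), so there is no rule changing /tʃ/ to [k] in isolation.
The underlying segment must be /k/; /k/ becomes palato-alveolar [tʃ] before a front vowel, yielding [tʃ] there.
The one attested form of 'star', [lok], shows underlying /lok/. Applying the same rule before a front vowel gives [lotʃi].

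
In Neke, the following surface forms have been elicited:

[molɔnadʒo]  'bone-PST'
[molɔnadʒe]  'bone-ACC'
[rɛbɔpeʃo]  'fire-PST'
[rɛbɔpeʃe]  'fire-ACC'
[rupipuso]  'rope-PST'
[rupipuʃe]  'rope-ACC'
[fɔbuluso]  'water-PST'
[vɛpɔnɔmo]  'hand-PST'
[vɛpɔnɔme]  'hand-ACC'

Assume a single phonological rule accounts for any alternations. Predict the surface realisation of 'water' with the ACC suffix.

[fɔbuluʃe]

'rope' shows [s] ~ [ʃ] at the end of the stem ([rupipuso] vs [rupipuʃe]).
But 'fire' keeps [ʃ] in both environments ([rɛbɔpeʃo], [rɛbɔpeʃe]), so there is no rule changing /ʃ/ to [s] before the PST suffix.
Therefore /s/ is basic and [ʃ] is derived by palatalization before a front vowel (/s/ becomes palato-alveolar [ʃ] before a front vowel).
The one attested form of 'water', [fɔbuluso], shows underlying /fɔbulus/. Applying the same rule before a front vowel gives [fɔbuluʃe].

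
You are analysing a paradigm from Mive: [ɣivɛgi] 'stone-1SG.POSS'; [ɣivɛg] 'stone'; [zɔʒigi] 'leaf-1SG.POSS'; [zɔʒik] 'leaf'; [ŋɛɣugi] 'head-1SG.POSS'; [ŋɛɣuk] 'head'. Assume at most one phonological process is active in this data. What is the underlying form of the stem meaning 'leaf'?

The root 'leaf' surfaces as [zɔʒigi] and [zɔʒik], with a stem-final [g] ~ [k] alternation.
But 'stone' keeps [g] in both environments ([ɣivɛgi], [ɣivɛg]), so there is no rule changing /g/ to [k] in isolation.
So /k/ is underlying, and a rule of intervocalic voicing — voiceless stops become voiced between vowels — gives [g].

/zɔʒik/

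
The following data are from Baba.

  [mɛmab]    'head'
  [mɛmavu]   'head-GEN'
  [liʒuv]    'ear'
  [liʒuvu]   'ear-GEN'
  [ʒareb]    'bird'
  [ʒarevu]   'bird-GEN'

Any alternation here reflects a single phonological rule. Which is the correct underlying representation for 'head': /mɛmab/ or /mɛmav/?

The root 'head' surfaces as [mɛmab] and [mɛmavu], with a stem-final [b] ~ [v] alternation.
The stem 'ear' ([liʒuv], [liʒuvu]) shows [v] unchanged in both environments, so [v] cannot be basic with [b] derived in isolation.
The alternation reflects intervocalic spirantization: voiced stops become fricatives between vowels. /b/ is underlying.

/mɛmab/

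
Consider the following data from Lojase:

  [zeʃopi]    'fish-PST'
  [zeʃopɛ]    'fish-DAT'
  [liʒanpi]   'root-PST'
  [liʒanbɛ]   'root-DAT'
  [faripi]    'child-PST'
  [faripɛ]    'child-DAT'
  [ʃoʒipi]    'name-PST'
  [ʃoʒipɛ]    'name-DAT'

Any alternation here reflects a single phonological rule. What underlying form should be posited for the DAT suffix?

/-bɛ/

The DAT morpheme has two allomorphs, [-bɛ] and [-pɛ].
The PST suffix, which begins with [p], is invariant after every stem; so [p] is not altered by any rule here.
The DAT suffix is therefore /-bɛ/ underlyingly, with post-vocalic devoicing: voiced stops become voiceless after a vowel.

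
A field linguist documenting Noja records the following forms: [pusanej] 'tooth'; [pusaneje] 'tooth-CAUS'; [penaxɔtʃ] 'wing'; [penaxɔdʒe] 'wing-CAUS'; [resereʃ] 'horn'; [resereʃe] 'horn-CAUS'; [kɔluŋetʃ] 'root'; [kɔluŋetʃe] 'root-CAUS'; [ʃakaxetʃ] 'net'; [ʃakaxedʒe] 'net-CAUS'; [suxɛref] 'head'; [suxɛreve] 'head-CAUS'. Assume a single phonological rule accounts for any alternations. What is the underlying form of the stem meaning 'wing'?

'wing' shows [tʃ] ~ [dʒ] at the end of the stem ([penaxɔtʃ] vs [penaxɔdʒe]).
Compare 'root', with invariant [tʃ] in [kɔluŋetʃ] and [kɔluŋetʃe]: an analysis with underlying /tʃ/ and a rule producing [dʒ] before the CAUS suffix would wrongly predict alternation here too.
Therefore /dʒ/ is basic and [tʃ] is derived by word-final obstruent devoicing (voiced obstruents become voiceless word-finally).

/penaxɔdʒ/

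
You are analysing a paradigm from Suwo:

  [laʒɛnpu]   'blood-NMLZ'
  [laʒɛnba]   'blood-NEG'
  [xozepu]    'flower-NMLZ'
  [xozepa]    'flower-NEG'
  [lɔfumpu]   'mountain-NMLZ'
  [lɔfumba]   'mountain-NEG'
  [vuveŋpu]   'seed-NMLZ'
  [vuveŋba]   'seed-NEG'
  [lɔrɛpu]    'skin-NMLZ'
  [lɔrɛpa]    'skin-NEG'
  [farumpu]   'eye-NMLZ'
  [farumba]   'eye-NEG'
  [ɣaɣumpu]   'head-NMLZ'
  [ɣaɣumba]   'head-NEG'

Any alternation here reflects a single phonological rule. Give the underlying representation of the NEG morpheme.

/-ba/

The NEG suffix surfaces as [-ba] and [-pa], depending on the final segment of the stem.
By contrast the NMLZ suffix keeps its initial [p] throughout — that segment must be underlying.
So the underlying form is /-ba/, and voiced stops become voiceless after a vowel.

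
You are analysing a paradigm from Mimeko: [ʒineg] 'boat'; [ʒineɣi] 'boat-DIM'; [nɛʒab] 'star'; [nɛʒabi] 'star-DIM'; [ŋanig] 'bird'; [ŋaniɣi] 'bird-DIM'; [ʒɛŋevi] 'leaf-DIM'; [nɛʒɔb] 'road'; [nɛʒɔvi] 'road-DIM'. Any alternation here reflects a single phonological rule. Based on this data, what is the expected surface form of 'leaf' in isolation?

[ʒɛŋeb]

In [nɛʒɔb] and [nɛʒɔvi] the final segment of 'road' alternates: [b] ~ [v].
Compare 'star', with invariant [b] in [nɛʒab] and [nɛʒabi]: an analysis with underlying /b/ and a rule producing [v] before the DIM suffix would wrongly predict alternation here too.
The alternation reflects word-final hardening: voiced fricatives become stops word-finally. /v/ is underlying.
The one attested form of 'leaf', [ʒɛŋevi], shows underlying /ʒɛŋev/. Applying the same rule word-finally gives [ʒɛŋeb].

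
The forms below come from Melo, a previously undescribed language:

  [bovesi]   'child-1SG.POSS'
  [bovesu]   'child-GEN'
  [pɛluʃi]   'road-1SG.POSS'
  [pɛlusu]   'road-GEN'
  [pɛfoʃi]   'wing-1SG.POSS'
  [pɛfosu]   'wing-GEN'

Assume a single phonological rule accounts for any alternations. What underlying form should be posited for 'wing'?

The stem for 'wing' ends in [ʃ] in [pɛfoʃi] but [s] in [pɛfosu].
The stem 'child' ([bovesi], [bovesu]) shows [s] unchanged in both environments, so [s] cannot be basic with [ʃ] derived before the 1SG.POSS suffix.
Therefore /ʃ/ is basic and [s] is derived by depalatalization (palato-alveolar /ʃ/ becomes [s] when no front vowel follows).
Hence 'wing' is /pɛfoʃ/ underlyingly.

/pɛfoʃ/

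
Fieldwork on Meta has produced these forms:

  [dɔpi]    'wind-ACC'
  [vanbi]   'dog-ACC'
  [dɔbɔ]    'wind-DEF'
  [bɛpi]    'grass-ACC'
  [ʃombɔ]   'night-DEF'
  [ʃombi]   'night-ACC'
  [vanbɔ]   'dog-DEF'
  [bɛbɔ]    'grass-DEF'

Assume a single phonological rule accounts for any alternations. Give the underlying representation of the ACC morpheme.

/-pi/

The ACC suffix surfaces as [-bi] and [-pi], depending on the final segment of the stem.
The DEF suffix, which begins with [b], is invariant after every stem; so [b] is not altered by any rule here.
The ACC suffix is therefore /-pi/ underlyingly, with post-nasal voicing: voiceless stops become voiced after a nasal.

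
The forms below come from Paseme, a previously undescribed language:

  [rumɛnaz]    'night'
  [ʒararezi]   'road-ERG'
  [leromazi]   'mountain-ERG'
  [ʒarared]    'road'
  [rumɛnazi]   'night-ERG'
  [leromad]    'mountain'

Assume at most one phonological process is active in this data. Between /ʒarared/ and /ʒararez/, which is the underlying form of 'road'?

The stem for 'road' ends in [d] in [ʒarared] but [z] in [ʒararezi].
But 'night' keeps [z] in both environments ([rumɛnaz], [rumɛnazi]), so there is no rule changing /z/ to [d] in isolation.
So /d/ is underlying, and a rule of intervocalic spirantization — voiced stops become fricatives between vowels — gives [z].

/ʒarared/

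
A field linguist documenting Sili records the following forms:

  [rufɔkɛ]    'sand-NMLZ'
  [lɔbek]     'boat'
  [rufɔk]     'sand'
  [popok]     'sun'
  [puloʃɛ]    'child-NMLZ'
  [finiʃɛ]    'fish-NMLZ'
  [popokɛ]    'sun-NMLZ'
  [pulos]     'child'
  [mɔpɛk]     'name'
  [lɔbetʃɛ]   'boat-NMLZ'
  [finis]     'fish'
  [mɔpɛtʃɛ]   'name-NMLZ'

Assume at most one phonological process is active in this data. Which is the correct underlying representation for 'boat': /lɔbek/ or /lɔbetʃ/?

/lɔbetʃ/

The root 'boat' surfaces as [lɔbetʃɛ] and [lɔbek], with a stem-final [tʃ] ~ [k] alternation.
But 'sand' keeps [k] in both environments ([rufɔkɛ], [rufɔk]), so there is no rule changing /k/ to [tʃ] before the NMLZ suffix.
So /tʃ/ is underlying, and a rule of depalatalization — palato-alveolar /tʃ/ and /ʃ/ become [k] and [s] when no front vowel follows — gives [k].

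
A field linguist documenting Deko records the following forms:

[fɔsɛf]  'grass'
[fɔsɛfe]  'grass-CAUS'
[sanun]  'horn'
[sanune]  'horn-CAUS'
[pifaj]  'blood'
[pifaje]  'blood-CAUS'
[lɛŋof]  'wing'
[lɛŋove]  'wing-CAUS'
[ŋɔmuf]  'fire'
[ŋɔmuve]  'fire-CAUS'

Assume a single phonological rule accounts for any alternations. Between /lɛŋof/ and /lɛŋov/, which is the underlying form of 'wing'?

The stem for 'wing' ends in [f] in [lɛŋof] but [v] in [lɛŋove].
But 'grass' keeps [f] in both environments ([fɔsɛf], [fɔsɛfe]), so there is no rule changing /f/ to [v] before the CAUS suffix.
Therefore /v/ is basic and [f] is derived by word-final obstruent devoicing (voiced obstruents become voiceless word-finally).

/lɛŋov/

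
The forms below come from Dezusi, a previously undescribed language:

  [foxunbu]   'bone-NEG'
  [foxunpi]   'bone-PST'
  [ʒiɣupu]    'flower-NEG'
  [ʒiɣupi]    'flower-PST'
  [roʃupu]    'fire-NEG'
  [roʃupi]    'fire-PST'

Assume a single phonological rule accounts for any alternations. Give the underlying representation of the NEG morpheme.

The NEG suffix surfaces as [-bu] and [-pu], depending on the final segment of the stem.
By contrast the PST suffix keeps its initial [p] throughout — that segment must be underlying.
So the underlying form is /-bu/, and voiced stops become voiceless after a vowel.

/-bu/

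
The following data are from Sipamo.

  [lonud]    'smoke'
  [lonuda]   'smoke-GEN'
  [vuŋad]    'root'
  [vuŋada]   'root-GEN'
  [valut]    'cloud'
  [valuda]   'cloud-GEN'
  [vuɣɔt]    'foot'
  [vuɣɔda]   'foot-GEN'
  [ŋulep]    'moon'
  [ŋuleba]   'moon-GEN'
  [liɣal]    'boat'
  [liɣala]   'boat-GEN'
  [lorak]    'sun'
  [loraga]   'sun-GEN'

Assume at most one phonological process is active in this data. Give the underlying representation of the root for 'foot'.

/vuɣɔt/

The stem for 'foot' ends in [t] in [vuɣɔt] but [d] in [vuɣɔda].
The stem 'root' ([vuŋad], [vuŋada]) shows [d] unchanged in both environments, so [d] cannot be basic with [t] derived in isolation.
Therefore /t/ is basic and [d] is derived by intervocalic voicing (voiceless stops become voiced between vowels).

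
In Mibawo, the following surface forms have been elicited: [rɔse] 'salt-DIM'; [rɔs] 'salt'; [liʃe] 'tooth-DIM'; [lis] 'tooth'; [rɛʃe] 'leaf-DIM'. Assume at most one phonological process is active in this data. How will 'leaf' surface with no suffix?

[rɛs]

The root 'tooth' surfaces as [liʃe] and [lis], with a stem-final [ʃ] ~ [s] alternation.
The stem 'salt' ([rɔse], [rɔs]) shows [s] unchanged in both environments, so [s] cannot be basic with [ʃ] derived before the DIM suffix.
Therefore /ʃ/ is basic and [s] is derived by depalatalization (palato-alveolar /ʃ/ becomes [s] when no front vowel follows).
From [rɛʃe] the stem 'leaf' is /rɛʃ/; when no front vowel follows this yields [rɛs].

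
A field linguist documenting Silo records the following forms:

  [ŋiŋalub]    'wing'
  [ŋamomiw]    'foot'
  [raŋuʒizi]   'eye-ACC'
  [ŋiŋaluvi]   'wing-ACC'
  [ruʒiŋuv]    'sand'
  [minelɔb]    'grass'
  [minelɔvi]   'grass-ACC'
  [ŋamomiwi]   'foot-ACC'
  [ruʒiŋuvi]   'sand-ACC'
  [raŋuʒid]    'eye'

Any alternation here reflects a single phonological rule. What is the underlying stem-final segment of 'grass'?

/b/

In [minelɔb] and [minelɔvi] the final segment of 'grass' alternates: [b] ~ [v].
If /v/ were underlying and a rule turned it into [b] in isolation, 'sand' would also alternate; but it has [v] in both [ruʒiŋuv] and [ruʒiŋuvi].
The alternation reflects intervocalic spirantization: voiced stops become fricatives between vowels. /b/ is underlying.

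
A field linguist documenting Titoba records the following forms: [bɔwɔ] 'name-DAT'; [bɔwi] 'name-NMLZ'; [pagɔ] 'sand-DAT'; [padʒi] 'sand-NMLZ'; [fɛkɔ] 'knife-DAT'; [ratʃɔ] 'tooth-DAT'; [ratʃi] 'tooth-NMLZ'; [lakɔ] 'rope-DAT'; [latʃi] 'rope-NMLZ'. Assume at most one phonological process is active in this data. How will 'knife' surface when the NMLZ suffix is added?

[fɛtʃi]

'rope' shows [k] ~ [tʃ] at the end of the stem ([lakɔ] vs [latʃi]).
Compare 'tooth', with invariant [tʃ] in [ratʃɔ] and [ratʃi]: an analysis with underlying /tʃ/ and a rule producing [k] before the DAT suffix would wrongly predict alternation here too.
The alternation reflects palatalization before a front vowel: /k/ and /g/ become palato-alveolar [tʃ] and [dʒ] before a front vowel. /k/ is underlying.
The one attested form of 'knife', [fɛkɔ], shows underlying /fɛk/. Applying the same rule before a front vowel gives [fɛtʃi].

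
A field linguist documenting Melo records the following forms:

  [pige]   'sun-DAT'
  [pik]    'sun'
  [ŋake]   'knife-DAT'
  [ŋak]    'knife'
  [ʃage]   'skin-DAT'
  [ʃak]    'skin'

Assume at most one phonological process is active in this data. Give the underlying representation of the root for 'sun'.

The stem for 'sun' ends in [g] in [pige] but [k] in [pik].
But 'knife' keeps [k] in both environments ([ŋake], [ŋak]), so there is no rule changing /k/ to [g] before the DAT suffix.
The underlying segment must be /g/; voiced obstruents become voiceless word-finally, yielding [k] there.
Hence 'sun' is /pig/ underlyingly.

/pig/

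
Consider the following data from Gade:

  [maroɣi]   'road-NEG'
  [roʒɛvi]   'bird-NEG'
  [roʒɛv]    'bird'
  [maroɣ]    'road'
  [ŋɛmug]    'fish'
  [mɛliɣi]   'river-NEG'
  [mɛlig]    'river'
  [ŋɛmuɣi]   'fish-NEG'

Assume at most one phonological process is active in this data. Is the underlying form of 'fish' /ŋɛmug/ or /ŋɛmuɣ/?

In [ŋɛmuɣi] and [ŋɛmug] the final segment of 'fish' alternates: [ɣ] ~ [g].
But 'road' keeps [ɣ] in both environments ([maroɣi], [maroɣ]), so there is no rule changing /ɣ/ to [g] in isolation.
So /g/ is underlying, and a rule of intervocalic spirantization — voiced stops become fricatives between vowels — gives [ɣ].

/ŋɛmug/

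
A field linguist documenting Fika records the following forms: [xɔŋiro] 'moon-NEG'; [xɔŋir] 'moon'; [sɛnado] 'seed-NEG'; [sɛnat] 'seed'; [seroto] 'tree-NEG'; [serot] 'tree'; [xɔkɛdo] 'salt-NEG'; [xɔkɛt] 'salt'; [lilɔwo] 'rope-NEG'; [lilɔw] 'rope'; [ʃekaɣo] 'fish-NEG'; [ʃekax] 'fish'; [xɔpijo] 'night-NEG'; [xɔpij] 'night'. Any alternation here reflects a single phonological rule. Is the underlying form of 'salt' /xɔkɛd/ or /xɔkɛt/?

/xɔkɛd/

The root 'salt' surfaces as [xɔkɛdo] and [xɔkɛt], with a stem-final [d] ~ [t] alternation.
But 'tree' keeps [t] in both environments ([seroto], [serot]), so there is no rule changing /t/ to [d] before the NEG suffix.
The underlying segment must be /d/; voiced obstruents become voiceless word-finally, yielding [t] there.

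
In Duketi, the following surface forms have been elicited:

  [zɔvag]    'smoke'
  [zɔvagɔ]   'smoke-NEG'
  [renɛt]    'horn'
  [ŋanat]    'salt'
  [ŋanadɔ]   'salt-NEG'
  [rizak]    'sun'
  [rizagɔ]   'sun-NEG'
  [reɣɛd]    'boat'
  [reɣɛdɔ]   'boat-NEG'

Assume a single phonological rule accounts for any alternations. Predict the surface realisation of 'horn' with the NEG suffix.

[renɛdɔ]

In [ŋanat] and [ŋanadɔ] the final segment of 'salt' alternates: [t] ~ [d].
Compare 'boat', with invariant [d] in [reɣɛd] and [reɣɛdɔ]: an analysis with underlying /d/ and a rule producing [t] in isolation would wrongly predict alternation here too.
Therefore /t/ is basic and [d] is derived by intervocalic voicing (voiceless stops become voiced between vowels).
From [renɛt] the stem 'horn' is /renɛt/; between vowels this yields [renɛdɔ].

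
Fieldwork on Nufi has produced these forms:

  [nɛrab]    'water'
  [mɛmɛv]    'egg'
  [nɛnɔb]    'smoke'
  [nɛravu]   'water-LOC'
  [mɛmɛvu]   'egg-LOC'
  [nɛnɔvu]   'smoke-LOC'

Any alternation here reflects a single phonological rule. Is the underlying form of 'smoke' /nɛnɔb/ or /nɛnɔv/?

In [nɛnɔb] and [nɛnɔvu] the final segment of 'smoke' alternates: [b] ~ [v].
If /v/ were underlying and a rule turned it into [b] in isolation, 'egg' would also alternate; but it has [v] in both [mɛmɛv] and [mɛmɛvu].
The underlying segment must be /b/; voiced stops become fricatives between vowels, yielding [v] there.

/nɛnɔb/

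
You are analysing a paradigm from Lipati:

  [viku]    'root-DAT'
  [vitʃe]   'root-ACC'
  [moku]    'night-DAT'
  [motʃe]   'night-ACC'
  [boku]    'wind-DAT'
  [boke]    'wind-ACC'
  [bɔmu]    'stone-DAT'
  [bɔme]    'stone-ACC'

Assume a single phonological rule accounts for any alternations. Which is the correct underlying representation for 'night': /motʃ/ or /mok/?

'night' shows [k] ~ [tʃ] at the end of the stem ([moku] vs [motʃe]).
The stem 'wind' ([boku], [boke]) shows [k] unchanged in both environments, so [k] cannot be basic with [tʃ] derived before the ACC suffix.
So /tʃ/ is underlying, and a rule of depalatalization — palato-alveolar /tʃ/ becomes [k] when no front vowel follows — gives [k].

/motʃ/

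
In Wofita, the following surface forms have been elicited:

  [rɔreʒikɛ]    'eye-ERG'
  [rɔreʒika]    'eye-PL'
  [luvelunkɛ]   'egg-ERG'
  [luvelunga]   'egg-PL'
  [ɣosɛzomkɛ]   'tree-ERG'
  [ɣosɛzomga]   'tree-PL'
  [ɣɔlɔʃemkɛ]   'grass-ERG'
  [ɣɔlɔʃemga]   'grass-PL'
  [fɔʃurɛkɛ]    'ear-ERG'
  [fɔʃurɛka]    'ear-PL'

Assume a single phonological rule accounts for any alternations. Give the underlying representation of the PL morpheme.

/-ga/

The PL morpheme has two allomorphs, [-ga] and [-ka].
The ERG suffix, which begins with [k], is invariant after every stem; so [k] is not altered by any rule here.
The PL suffix is therefore /-ga/ underlyingly, with post-vocalic devoicing: voiced stops become voiceless after a vowel.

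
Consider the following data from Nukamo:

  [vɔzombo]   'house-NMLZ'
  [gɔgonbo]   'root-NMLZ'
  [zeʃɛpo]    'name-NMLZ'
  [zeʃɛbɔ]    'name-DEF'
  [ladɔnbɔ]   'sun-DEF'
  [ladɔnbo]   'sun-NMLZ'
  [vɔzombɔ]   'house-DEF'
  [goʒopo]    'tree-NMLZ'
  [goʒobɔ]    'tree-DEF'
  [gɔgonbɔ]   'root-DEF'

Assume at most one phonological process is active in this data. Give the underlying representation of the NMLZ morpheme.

The NMLZ suffix surfaces as [-bo] and [-po], depending on the final segment of the stem.
By contrast the DEF suffix keeps its initial [b] throughout — that segment must be underlying.
So the underlying form is /-po/, and voiceless stops become voiced after a nasal.

/-po/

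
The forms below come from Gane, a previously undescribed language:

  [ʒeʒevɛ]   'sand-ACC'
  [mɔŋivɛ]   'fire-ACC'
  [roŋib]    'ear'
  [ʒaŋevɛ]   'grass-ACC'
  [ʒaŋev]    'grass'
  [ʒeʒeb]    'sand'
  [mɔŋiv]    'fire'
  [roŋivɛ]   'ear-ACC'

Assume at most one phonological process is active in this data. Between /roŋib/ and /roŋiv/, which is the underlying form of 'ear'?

/roŋib/

The stem for 'ear' ends in [b] in [roŋib] but [v] in [roŋivɛ].
If /v/ were underlying and a rule turned it into [b] in isolation, 'fire' would also alternate; but it has [v] in both [mɔŋiv] and [mɔŋivɛ].
So /b/ is underlying, and a rule of intervocalic spirantization — voiced stops become fricatives between vowels — gives [v].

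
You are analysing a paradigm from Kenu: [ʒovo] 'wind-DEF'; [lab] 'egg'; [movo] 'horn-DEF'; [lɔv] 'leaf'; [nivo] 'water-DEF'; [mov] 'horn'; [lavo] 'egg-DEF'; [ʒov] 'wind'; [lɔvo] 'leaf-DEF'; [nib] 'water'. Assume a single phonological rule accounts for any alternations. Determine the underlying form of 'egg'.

/lab/

The stem for 'egg' ends in [b] in [lab] but [v] in [lavo].
But 'leaf' keeps [v] in both environments ([lɔv], [lɔvo]), so there is no rule changing /v/ to [b] in isolation.
Therefore /b/ is basic and [v] is derived by intervocalic spirantization (voiced stops become fricatives between vowels).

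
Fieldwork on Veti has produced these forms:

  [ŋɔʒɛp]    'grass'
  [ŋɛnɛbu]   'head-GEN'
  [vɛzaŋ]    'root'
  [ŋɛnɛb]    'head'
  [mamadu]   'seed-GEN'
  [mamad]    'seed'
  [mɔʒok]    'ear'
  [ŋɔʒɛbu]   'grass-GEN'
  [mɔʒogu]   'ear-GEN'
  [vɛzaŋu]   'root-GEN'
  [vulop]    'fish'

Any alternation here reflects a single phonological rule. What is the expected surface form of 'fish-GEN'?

[vulobu]

'grass' shows [b] ~ [p] at the end of the stem ([ŋɔʒɛbu] vs [ŋɔʒɛp]).
The stem 'head' ([ŋɛnɛbu], [ŋɛnɛb]) shows [b] unchanged in both environments, so [b] cannot be basic with [p] derived in isolation.
The alternation reflects intervocalic voicing: voiceless stops become voiced between vowels. /p/ is underlying.
From [vulop] the stem 'fish' is /vulop/; between vowels this yields [vulobu].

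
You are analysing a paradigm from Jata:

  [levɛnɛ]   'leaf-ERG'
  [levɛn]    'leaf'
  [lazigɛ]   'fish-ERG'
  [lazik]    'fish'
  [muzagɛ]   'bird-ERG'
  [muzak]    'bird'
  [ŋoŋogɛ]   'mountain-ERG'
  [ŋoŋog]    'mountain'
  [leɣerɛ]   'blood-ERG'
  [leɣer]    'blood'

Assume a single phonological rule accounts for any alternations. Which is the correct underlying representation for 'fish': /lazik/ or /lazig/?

The stem for 'fish' ends in [g] in [lazigɛ] but [k] in [lazik].
The stem 'mountain' ([ŋoŋogɛ], [ŋoŋog]) shows [g] unchanged in both environments, so [g] cannot be basic with [k] derived in isolation.
Therefore /k/ is basic and [g] is derived by intervocalic voicing (voiceless stops become voiced between vowels).

/lazik/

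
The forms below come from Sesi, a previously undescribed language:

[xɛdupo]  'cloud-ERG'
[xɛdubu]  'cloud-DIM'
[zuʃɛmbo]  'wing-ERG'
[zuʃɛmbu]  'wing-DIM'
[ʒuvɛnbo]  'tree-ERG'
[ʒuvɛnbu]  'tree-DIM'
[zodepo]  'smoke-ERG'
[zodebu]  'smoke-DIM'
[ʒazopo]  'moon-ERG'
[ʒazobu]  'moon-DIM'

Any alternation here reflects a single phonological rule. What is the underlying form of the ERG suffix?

/-po/

The ERG morpheme has two allomorphs, [-bo] and [-po].
By contrast the DIM suffix keeps its initial [b] throughout — that segment must be underlying.
The ERG suffix is therefore /-po/ underlyingly, with post-nasal voicing: voiceless stops become voiced after a nasal.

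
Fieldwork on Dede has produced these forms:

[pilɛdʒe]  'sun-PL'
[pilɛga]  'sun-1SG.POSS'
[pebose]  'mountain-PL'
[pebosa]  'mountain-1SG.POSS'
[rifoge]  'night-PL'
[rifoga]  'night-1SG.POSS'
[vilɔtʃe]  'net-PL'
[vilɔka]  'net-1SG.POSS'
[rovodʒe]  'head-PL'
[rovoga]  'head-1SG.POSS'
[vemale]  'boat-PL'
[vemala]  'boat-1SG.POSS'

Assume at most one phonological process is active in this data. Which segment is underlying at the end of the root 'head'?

'head' shows [dʒ] ~ [g] at the end of the stem ([rovodʒe] vs [rovoga]).
The stem 'night' ([rifoge], [rifoga]) shows [g] unchanged in both environments, so [g] cannot be basic with [dʒ] derived before the PL suffix.
So /dʒ/ is underlying, and a rule of depalatalization — palato-alveolar /tʃ/ and /dʒ/ become [k] and [g] when no front vowel follows — gives [g].

/dʒ/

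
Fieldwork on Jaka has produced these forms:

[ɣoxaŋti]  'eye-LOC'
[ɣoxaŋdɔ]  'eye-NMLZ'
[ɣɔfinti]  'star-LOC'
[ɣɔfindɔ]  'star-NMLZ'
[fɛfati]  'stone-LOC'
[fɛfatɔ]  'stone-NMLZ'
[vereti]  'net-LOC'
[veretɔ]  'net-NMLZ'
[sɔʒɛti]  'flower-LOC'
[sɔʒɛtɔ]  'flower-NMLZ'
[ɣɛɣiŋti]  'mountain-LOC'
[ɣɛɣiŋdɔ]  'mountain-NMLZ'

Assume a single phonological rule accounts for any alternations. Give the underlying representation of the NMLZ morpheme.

/-dɔ/

The NMLZ suffix surfaces as [-dɔ] and [-tɔ], depending on the final segment of the stem.
By contrast the LOC suffix keeps its initial [t] throughout — that segment must be underlying.
The NMLZ suffix is therefore /-dɔ/ underlyingly, with post-vocalic devoicing: voiced stops become voiceless after a vowel.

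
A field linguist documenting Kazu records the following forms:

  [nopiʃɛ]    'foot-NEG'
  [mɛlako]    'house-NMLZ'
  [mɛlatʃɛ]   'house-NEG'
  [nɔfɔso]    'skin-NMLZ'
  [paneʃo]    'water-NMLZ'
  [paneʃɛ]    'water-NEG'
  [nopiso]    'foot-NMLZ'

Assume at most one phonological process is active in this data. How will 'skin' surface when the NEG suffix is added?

[nɔfɔʃɛ]

The root 'foot' surfaces as [nopiso] and [nopiʃɛ], with a stem-final [s] ~ [ʃ] alternation.
But 'water' keeps [ʃ] in both environments ([paneʃo], [paneʃɛ]), so there is no rule changing /ʃ/ to [s] before the NMLZ suffix.
The underlying segment must be /s/; /k/ and /s/ become palato-alveolar [tʃ] and [ʃ] before a front vowel, yielding [ʃ] there.
From [nɔfɔso] the stem 'skin' is /nɔfɔs/; before a front vowel this yields [nɔfɔʃɛ].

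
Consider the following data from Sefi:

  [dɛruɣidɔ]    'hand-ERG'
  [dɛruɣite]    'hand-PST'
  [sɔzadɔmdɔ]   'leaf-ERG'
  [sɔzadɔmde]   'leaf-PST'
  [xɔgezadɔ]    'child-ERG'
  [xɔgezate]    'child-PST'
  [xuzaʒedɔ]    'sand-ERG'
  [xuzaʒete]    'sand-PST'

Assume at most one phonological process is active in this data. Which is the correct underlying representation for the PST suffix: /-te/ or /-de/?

The PST suffix surfaces as [-de] and [-te], depending on the final segment of the stem.
By contrast the ERG suffix keeps its initial [d] throughout — that segment must be underlying.
The PST suffix is therefore /-te/ underlyingly, with post-nasal voicing: voiceless stops become voiced after a nasal.

/-te/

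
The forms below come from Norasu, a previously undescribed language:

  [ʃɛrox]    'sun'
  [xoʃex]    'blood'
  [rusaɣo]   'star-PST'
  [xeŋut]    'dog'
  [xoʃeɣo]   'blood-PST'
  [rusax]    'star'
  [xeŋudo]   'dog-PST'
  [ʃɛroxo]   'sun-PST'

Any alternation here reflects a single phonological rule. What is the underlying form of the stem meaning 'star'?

/rusaɣ/

'star' shows [x] ~ [ɣ] at the end of the stem ([rusax] vs [rusaɣo]).
Compare 'sun', with invariant [x] in [ʃɛrox] and [ʃɛroxo]: an analysis with underlying /x/ and a rule producing [ɣ] before the PST suffix would wrongly predict alternation here too.
The underlying segment must be /ɣ/; voiced obstruents become voiceless word-finally, yielding [x] there.
So 'star' = /rusaɣ/.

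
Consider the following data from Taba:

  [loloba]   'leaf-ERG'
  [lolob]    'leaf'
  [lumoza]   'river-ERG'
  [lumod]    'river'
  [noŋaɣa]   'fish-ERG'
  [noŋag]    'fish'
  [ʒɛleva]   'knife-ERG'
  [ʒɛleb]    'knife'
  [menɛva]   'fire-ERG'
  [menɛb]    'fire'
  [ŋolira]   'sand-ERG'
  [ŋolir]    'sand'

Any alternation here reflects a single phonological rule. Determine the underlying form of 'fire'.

In [menɛva] and [menɛb] the final segment of 'fire' alternates: [v] ~ [b].
But 'leaf' keeps [b] in both environments ([loloba], [lolob]), so there is no rule changing /b/ to [v] before the ERG suffix.
The underlying segment must be /v/; voiced fricatives become stops word-finally, yielding [b] there.
So 'fire' = /menɛv/.

/menɛv/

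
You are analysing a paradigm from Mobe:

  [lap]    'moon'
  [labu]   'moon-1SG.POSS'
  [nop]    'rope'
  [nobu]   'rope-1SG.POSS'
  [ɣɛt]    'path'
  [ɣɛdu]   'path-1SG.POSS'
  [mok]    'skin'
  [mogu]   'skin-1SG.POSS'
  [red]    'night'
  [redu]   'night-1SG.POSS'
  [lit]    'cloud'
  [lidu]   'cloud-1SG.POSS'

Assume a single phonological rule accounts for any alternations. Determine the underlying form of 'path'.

The root 'path' surfaces as [ɣɛt] and [ɣɛdu], with a stem-final [t] ~ [d] alternation.
But 'night' keeps [d] in both environments ([red], [redu]), so there is no rule changing /d/ to [t] in isolation.
The alternation reflects intervocalic voicing: voiceless stops become voiced between vowels. /t/ is underlying.

/ɣɛt/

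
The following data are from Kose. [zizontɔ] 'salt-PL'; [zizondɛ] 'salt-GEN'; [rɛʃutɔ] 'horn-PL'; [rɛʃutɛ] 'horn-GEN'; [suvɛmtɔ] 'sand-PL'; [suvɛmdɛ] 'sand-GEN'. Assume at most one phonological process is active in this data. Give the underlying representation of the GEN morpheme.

The GEN morpheme has two allomorphs, [-dɛ] and [-tɛ].
The PL suffix, which begins with [t], is invariant after every stem; so [t] is not altered by any rule here.
The GEN suffix is therefore /-dɛ/ underlyingly, with post-vocalic devoicing: voiced stops become voiceless after a vowel.

/-dɛ/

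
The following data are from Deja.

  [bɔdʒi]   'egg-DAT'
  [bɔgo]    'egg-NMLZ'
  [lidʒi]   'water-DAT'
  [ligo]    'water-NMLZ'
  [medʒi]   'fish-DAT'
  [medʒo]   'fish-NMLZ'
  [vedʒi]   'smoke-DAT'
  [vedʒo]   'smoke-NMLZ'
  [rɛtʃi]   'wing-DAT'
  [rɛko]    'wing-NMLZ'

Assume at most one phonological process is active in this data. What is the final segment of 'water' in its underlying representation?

/g/

'water' shows [dʒ] ~ [g] at the end of the stem ([lidʒi] vs [ligo]).
The stem 'fish' ([medʒi], [medʒo]) shows [dʒ] unchanged in both environments, so [dʒ] cannot be basic with [g] derived before the NMLZ suffix.
The underlying segment must be /g/; /k/ and /g/ become palato-alveolar [tʃ] and [dʒ] before a front vowel, yielding [dʒ] there.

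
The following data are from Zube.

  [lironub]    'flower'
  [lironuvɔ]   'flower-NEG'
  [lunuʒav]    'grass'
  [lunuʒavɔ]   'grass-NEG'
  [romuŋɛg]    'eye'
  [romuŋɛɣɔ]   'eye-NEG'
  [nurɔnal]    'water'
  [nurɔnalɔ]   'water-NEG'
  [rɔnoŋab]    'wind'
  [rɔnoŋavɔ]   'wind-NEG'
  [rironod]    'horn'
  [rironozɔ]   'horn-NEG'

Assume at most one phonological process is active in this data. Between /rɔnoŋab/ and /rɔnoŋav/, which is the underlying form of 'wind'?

The stem for 'wind' ends in [b] in [rɔnoŋab] but [v] in [rɔnoŋavɔ].
If /v/ were underlying and a rule turned it into [b] in isolation, 'grass' would also alternate; but it has [v] in both [lunuʒav] and [lunuʒavɔ].
The alternation reflects intervocalic spirantization: voiced stops become fricatives between vowels. /b/ is underlying.

/rɔnoŋab/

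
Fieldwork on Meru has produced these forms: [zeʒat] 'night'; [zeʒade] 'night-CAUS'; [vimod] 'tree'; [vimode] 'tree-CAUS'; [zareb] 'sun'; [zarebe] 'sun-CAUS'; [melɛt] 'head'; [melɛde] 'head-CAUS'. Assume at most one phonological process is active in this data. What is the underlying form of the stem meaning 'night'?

/zeʒat/

The stem for 'night' ends in [t] in [zeʒat] but [d] in [zeʒade].
If /d/ were underlying and a rule turned it into [t] in isolation, 'tree' would also alternate; but it has [d] in both [vimod] and [vimode].
The underlying segment must be /t/; voiceless stops become voiced between vowels, yielding [d] there.
So 'night' = /zeʒat/.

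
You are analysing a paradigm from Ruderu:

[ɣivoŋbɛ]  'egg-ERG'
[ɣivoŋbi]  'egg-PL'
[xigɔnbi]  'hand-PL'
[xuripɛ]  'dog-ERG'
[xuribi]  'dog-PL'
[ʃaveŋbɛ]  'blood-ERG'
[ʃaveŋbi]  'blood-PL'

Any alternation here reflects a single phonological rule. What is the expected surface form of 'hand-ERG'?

The ERG suffix surfaces as [-bɛ] and [-pɛ], depending on the final segment of the stem.
The PL suffix, which begins with [b], is invariant after every stem; so [b] is not altered by any rule here.
The ERG suffix is therefore /-pɛ/ underlyingly, with post-nasal voicing: voiceless stops become voiced after a nasal.
After 'hand', which ends in a nasal, the suffix surfaces as [-bɛ], giving [xigɔnbɛ].

[xigɔnbɛ]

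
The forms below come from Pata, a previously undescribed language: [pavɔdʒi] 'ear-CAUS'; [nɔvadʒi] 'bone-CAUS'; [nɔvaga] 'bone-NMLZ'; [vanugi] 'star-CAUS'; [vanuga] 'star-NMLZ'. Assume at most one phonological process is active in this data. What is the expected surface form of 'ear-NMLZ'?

[pavɔga]

'bone' shows [dʒ] ~ [g] at the end of the stem ([nɔvadʒi] vs [nɔvaga]).
If /g/ were underlying and a rule turned it into [dʒ] before the CAUS suffix, 'star' would also alternate; but it has [g] in both [vanugi] and [vanuga].
The alternation reflects depalatalization: palato-alveolar /dʒ/ becomes [g] when no front vowel follows. /dʒ/ is underlying.
The one attested form of 'ear', [pavɔdʒi], shows underlying /pavɔdʒ/. Applying the same rule when no front vowel follows gives [pavɔga].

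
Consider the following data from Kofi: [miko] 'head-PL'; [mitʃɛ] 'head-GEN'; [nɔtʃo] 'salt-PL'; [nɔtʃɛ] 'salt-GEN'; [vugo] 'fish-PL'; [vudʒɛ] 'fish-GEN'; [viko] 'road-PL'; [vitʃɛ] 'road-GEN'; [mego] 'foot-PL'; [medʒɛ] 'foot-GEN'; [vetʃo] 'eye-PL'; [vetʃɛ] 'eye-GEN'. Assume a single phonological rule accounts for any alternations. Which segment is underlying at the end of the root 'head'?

/k/

'head' shows [k] ~ [tʃ] at the end of the stem ([miko] vs [mitʃɛ]).
If /tʃ/ were underlying and a rule turned it into [k] before the PL suffix, 'eye' would also alternate; but it has [tʃ] in both [vetʃo] and [vetʃɛ].
The underlying segment must be /k/; /k/ and /g/ become palato-alveolar [tʃ] and [dʒ] before a front vowel, yielding [tʃ] there.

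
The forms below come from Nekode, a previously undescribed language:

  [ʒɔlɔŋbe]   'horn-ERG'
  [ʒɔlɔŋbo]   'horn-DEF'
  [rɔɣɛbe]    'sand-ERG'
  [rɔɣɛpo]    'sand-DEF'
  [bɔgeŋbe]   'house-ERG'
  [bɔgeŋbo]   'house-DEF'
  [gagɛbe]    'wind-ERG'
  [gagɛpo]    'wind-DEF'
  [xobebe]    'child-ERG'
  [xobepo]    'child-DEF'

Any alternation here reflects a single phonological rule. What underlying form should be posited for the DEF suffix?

/-po/

The DEF morpheme has two allomorphs, [-bo] and [-po].
The ERG suffix, which begins with [b], is invariant after every stem; so [b] is not altered by any rule here.
So the underlying form is /-po/, and voiceless stops become voiced after a nasal.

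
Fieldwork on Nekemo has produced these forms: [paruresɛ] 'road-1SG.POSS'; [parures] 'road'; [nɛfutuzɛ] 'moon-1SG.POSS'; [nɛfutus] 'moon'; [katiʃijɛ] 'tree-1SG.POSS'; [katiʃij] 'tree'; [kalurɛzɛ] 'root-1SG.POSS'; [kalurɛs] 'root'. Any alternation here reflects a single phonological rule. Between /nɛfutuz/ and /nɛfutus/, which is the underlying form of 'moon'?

/nɛfutuz/

'moon' shows [z] ~ [s] at the end of the stem ([nɛfutuzɛ] vs [nɛfutus]).
But 'road' keeps [s] in both environments ([paruresɛ], [parures]), so there is no rule changing /s/ to [z] before the 1SG.POSS suffix.
The alternation reflects word-final obstruent devoicing: voiced obstruents become voiceless word-finally. /z/ is underlying.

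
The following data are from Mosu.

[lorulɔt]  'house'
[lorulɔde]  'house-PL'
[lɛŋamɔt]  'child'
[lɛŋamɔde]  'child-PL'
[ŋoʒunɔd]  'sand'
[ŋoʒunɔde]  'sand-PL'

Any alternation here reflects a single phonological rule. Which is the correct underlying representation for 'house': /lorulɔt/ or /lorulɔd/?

In [lorulɔt] and [lorulɔde] the final segment of 'house' alternates: [t] ~ [d].
Compare 'sand', with invariant [d] in [ŋoʒunɔd] and [ŋoʒunɔde]: an analysis with underlying /d/ and a rule producing [t] in isolation would wrongly predict alternation here too.
So /t/ is underlying, and a rule of intervocalic voicing — voiceless stops become voiced between vowels — gives [d].

/lorulɔt/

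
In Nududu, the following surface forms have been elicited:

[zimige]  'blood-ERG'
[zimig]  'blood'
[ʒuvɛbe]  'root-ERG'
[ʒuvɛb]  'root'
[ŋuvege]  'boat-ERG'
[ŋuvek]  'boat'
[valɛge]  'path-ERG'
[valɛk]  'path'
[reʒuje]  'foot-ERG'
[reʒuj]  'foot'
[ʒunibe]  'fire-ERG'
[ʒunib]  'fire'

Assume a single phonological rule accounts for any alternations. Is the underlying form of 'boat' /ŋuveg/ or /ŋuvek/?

The root 'boat' surfaces as [ŋuvege] and [ŋuvek], with a stem-final [g] ~ [k] alternation.
Compare 'blood', with invariant [g] in [zimige] and [zimig]: an analysis with underlying /g/ and a rule producing [k] in isolation would wrongly predict alternation here too.
The underlying segment must be /k/; voiceless stops become voiced between vowels, yielding [g] there.

/ŋuvek/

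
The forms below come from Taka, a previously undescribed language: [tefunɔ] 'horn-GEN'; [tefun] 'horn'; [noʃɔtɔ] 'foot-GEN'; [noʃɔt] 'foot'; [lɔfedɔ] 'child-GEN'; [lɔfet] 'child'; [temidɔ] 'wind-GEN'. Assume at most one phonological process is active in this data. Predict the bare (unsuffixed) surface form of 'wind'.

[temit]

The root 'child' surfaces as [lɔfedɔ] and [lɔfet], with a stem-final [d] ~ [t] alternation.
Compare 'foot', with invariant [t] in [noʃɔtɔ] and [noʃɔt]: an analysis with underlying /t/ and a rule producing [d] before the GEN suffix would wrongly predict alternation here too.
The alternation reflects word-final obstruent devoicing: voiced obstruents become voiceless word-finally. /d/ is underlying.
From [temidɔ] the stem 'wind' is /temid/; word-finally this yields [temit].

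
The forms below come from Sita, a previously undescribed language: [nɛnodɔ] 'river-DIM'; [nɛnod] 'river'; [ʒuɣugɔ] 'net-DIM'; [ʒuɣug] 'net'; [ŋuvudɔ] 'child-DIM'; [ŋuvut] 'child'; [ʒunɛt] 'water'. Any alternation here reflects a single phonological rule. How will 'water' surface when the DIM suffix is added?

'child' shows [d] ~ [t] at the end of the stem ([ŋuvudɔ] vs [ŋuvut]).
Compare 'river', with invariant [d] in [nɛnodɔ] and [nɛnod]: an analysis with underlying /d/ and a rule producing [t] in isolation would wrongly predict alternation here too.
So /t/ is underlying, and a rule of intervocalic voicing — voiceless stops become voiced between vowels — gives [d].
The one attested form of 'water', [ʒunɛt], shows underlying /ʒunɛt/. Applying the same rule between vowels gives [ʒunɛdɔ].

[ʒunɛdɔ]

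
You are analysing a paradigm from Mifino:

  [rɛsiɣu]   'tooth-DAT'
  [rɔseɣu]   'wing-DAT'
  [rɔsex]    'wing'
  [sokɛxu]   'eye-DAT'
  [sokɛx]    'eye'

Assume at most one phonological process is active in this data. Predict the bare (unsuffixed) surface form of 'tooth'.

The stem for 'wing' ends in [ɣ] in [rɔseɣu] but [x] in [rɔsex].
Compare 'eye', with invariant [x] in [sokɛxu] and [sokɛx]: an analysis with underlying /x/ and a rule producing [ɣ] before the DAT suffix would wrongly predict alternation here too.
So /ɣ/ is underlying, and a rule of word-final obstruent devoicing — voiced obstruents become voiceless word-finally — gives [x].
From [rɛsiɣu] the stem 'tooth' is /rɛsiɣ/; word-finally this yields [rɛsix].

[rɛsix]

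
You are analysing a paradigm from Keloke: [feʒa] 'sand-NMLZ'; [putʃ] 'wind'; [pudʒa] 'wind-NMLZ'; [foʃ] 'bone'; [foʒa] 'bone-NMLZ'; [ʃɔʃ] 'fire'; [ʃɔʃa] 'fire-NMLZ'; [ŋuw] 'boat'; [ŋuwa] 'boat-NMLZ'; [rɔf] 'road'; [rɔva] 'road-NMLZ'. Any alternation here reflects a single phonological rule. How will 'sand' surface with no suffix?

The stem for 'bone' ends in [ʃ] in [foʃ] but [ʒ] in [foʒa].
But 'fire' keeps [ʃ] in both environments ([ʃɔʃ], [ʃɔʃa]), so there is no rule changing /ʃ/ to [ʒ] before the NMLZ suffix.
Therefore /ʒ/ is basic and [ʃ] is derived by word-final obstruent devoicing (voiced obstruents become voiceless word-finally).
From [feʒa] the stem 'sand' is /feʒ/; word-finally this yields [feʃ].

[feʃ]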